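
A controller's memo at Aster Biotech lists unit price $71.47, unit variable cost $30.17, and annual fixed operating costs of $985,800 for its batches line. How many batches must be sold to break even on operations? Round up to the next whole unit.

23,870 batches

Contribution margin per unit = $71.47 − $30.17 = $41.30.
Units to break even: $985,800 ÷ $41.30 = 23,869.25, rounded up to 23,870.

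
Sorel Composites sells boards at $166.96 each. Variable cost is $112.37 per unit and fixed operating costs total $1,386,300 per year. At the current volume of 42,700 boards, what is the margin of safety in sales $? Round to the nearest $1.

Unit CM = price − variable cost = $166.96 − $112.37 = $54.59. Break-even units = $1,386,300 ÷ $54.59 = 25,394.76; break-even revenue = 25,394.76 × $166.96 = $4,239,909.29.
Current sales = 42,700 × $166.96 = $7,129,192.00.
Margin of safety = $7,129,192.00 − $4,239,909.29 = $2,889,283.

$2,889,283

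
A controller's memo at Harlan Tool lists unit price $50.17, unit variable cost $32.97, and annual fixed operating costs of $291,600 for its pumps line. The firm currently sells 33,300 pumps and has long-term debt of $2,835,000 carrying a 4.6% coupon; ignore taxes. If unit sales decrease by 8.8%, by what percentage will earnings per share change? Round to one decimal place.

Total contribution margin = 33,300 × $17.20 = $572,760.00.
Operating income = contribution − fixed costs = $572,760.00 − $291,600 = $281,160.00.
Interest = $130,410.00, so EBIT − I = $150,750.00.
DCL = total CM / (EBIT − I) = $572,760.00 / $150,750.00 = 3.7994.
%ΔEPS = DCL × %ΔSales = 3.7994 × -8.8% = -33.4%.

-33.4%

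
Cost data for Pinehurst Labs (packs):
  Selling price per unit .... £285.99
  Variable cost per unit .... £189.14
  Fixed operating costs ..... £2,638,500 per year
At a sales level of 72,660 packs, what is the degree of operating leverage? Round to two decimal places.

1.60

At 72,660 units, contribution = 72,660 × £96.85 = £7,037,121.00.
EBIT = £7,037,121.00 − £2,638,500 = £4,398,621.00.
DOL = contribution ÷ EBIT = £7,037,121.00 ÷ £4,398,621.00 = 1.5998.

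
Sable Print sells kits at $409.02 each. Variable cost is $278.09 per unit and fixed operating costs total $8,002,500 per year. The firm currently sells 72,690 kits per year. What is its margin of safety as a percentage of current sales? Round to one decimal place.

Unit CM = price − variable cost = $409.02 − $278.09 = $130.93. Break-even units = $8,002,500 ÷ $130.93 = 61,120.45; break-even revenue = 61,120.45 × $409.02 = $24,999,484.84.
Current sales = 72,690 × $409.02 = $29,731,663.80.
Margin of safety = ($29,731,663.80 − $24,999,484.84) ÷ $29,731,663.80 = 15.9%.

15.9%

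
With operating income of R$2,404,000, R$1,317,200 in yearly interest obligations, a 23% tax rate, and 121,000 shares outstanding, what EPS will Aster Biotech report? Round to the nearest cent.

R$6.92

Interest = R$1,317,200.00, so EBT = R$2,404,000 − R$1,317,200.00 = R$1,086,800.00.
After tax at 23%: net income = R$1,086,800.00 × 0.77 = R$836,836.00.
EPS = R$836,836.00 ÷ 121,000 = R$6.92.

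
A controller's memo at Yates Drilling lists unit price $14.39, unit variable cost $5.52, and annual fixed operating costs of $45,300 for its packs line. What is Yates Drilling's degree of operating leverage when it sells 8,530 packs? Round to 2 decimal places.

2.49

At 8,530 units, contribution = 8,530 × $8.87 = $75,661.10.
Subtracting fixed costs: EBIT = $75,661.10 − $45,300 = $30,361.10.
Degree of operating leverage = $75,661.10 / $30,361.10 = 2.4920.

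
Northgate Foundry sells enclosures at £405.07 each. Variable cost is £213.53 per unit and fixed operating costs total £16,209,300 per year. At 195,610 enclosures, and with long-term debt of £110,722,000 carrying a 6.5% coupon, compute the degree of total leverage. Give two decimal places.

2.66

At 195,610 units, contribution = 195,610 × £191.54 = £37,467,139.40.
Operating income = contribution − fixed costs = £37,467,139.40 − £16,209,300 = £21,257,839.40. Interest = £7,196,930.00.
DOL = £37,467,139.40 ÷ £21,257,839.40 = 1.7625; DFL = £21,257,839.40 ÷ £14,060,909.40 = 1.5118.
DCL = DOL × DFL = 1.7625 × 1.5118 = 2.6645.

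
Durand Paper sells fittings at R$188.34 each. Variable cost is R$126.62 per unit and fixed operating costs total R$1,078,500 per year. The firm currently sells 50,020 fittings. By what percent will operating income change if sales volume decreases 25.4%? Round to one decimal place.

-39.0%

Contribution at this volume is 50,020 × R$61.72 = R$3,087,234.40.
Operating income = contribution − fixed costs = R$3,087,234.40 − R$1,078,500 = R$2,008,734.40.
DOL = contribution ÷ EBIT = R$3,087,234.40 ÷ R$2,008,734.40 = 1.5369.
So EBIT moves 1.5369 × (-25.4%) = -39.0%.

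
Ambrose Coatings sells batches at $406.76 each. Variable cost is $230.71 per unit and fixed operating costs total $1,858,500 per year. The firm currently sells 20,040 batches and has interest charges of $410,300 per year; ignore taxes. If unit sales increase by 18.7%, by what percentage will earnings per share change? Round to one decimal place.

At 20,040 units, contribution = 20,040 × $176.05 = $3,528,042.00.
Operating income = contribution − fixed costs = $3,528,042.00 − $1,858,500 = $1,669,542.00.
After interest of $410,300.00, pre-tax earnings = $1,259,242.00.
DCL = total CM / (EBIT − I) = $3,528,042.00 / $1,259,242.00 = 2.8017.
EPS therefore changes by 2.8017 × (+18.7%) = +52.4%.

+52.4%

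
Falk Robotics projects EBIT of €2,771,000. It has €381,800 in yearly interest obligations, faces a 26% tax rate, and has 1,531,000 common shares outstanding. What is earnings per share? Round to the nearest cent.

Pre-tax income = €2,771,000 − €381,800.00 = €2,389,200.00.
After tax at 26%: net income = €2,389,200.00 × 0.74 = €1,768,008.00.
Per share: €1,768,008.00 / 1,531,000 shares = €1.15.

€1.15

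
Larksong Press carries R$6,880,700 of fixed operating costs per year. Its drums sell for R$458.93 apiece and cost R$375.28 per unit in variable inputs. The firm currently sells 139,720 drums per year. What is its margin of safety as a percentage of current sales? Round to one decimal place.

41.1%

Contribution margin per unit = R$458.93 − R$375.28 = R$83.65. Break-even units = R$6,880,700 ÷ R$83.65 = 82,255.83; break-even revenue = 82,255.83 × R$458.93 = R$37,749,667.08.
Current sales = 139,720 × R$458.93 = R$64,121,699.60.
Margin of safety = (R$64,121,699.60 − R$37,749,667.08) ÷ R$64,121,699.60 = 41.1%.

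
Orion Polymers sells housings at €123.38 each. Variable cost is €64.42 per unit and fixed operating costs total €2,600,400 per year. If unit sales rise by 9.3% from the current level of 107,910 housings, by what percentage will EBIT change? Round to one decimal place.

Total contribution margin = 107,910 × €58.96 = €6,362,373.60.
Subtracting fixed costs: EBIT = €6,362,373.60 − €2,600,400 = €3,761,973.60.
Degree of operating leverage = €6,362,373.60 / €3,761,973.60 = 1.6912.
So EBIT moves 1.6912 × (+9.3%) = +15.7%.

+15.7%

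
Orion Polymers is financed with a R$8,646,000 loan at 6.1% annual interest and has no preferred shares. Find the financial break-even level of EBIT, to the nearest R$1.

R$527,406

Annual interest = 6.1% × R$8,646,000 = R$527,406.00.
Without preferred stock the financial break-even is simply EBIT = interest = R$527,406.00.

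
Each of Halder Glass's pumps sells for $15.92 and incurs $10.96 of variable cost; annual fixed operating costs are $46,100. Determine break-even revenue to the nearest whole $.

CM per unit = $15.92 − $10.96 = $4.96; CM ratio = $4.96 / $15.92 = 0.3116.
Break-even sales = FC ÷ CM ratio = $46,100 × $15.92 / $4.96 = $147,966.

$147,966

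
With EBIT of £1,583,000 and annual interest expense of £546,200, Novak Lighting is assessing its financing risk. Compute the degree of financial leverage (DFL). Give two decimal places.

1.53

Interest = £546,200.00.
DFL = EBIT ÷ (EBIT − I) = £1,583,000 ÷ (£1,583,000 − £546,200.00) = £1,583,000 ÷ £1,036,800.00 = 1.5268.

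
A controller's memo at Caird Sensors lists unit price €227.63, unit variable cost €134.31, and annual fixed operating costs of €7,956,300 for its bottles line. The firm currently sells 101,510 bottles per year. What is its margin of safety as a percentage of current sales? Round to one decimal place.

16.0%

Unit CM = price − variable cost = €227.63 − €134.31 = €93.32. Break-even units = €7,956,300 ÷ €93.32 = 85,258.25; break-even revenue = 85,258.25 × €227.63 = €19,407,335.72.
Current sales = 101,510 × €227.63 = €23,106,721.30.
Margin of safety = (€23,106,721.30 − €19,407,335.72) ÷ €23,106,721.30 = 16.0%.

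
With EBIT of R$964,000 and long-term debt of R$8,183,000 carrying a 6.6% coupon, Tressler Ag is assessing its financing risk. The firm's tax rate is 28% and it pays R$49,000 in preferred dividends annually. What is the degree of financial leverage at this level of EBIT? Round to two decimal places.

Interest = R$540,078.00.
Pre-tax preferred-dividend burden = R$49,000 ÷ (1 − 0.28) = R$68,055.56.
DFL = EBIT ÷ [EBIT − I − D_p/(1−t)] = R$964,000 ÷ [R$964,000 − R$540,078.00 − R$68,055.56] = R$964,000 ÷ R$355,866.44 = 2.7089.

2.71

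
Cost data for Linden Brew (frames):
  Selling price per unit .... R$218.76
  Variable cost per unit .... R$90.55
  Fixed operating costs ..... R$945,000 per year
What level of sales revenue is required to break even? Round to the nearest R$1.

CM per unit = R$218.76 − R$90.55 = R$128.21; CM ratio = R$128.21 / R$218.76 = 0.5861.
Break-even sales = FC ÷ CM ratio = R$945,000 × R$218.76 / R$128.21 = R$1,612,419.

R$1,612,419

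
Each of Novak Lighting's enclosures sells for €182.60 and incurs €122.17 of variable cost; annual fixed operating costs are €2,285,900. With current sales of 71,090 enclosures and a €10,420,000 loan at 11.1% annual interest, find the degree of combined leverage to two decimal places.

5.03

Contribution at this volume is 71,090 × €60.43 = €4,295,968.70.
Operating income = contribution − fixed costs = €4,295,968.70 − €2,285,900 = €2,010,068.70. Interest = €1,156,620.00.
DOL = €4,295,968.70 ÷ €2,010,068.70 = 2.1372; DFL = €2,010,068.70 ÷ €853,448.70 = 2.3552.
DCL = DOL × DFL = 2.1372 × 2.3552 = 5.0335.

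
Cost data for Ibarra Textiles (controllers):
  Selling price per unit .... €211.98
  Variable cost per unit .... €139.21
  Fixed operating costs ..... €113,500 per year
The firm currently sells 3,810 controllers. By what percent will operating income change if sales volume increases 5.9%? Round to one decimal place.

Contribution at this volume is 3,810 × €72.77 = €277,253.70.
Subtracting fixed costs: EBIT = €277,253.70 − €113,500 = €163,753.70.
DOL = contribution ÷ EBIT = €277,253.70 ÷ €163,753.70 = 1.6931.
Operating income changes by 1.6931 × +5.9% = +10.0%.

+10.0%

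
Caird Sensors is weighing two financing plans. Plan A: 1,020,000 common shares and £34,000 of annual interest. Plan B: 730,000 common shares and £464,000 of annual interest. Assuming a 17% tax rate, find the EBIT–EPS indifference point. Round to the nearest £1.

At indifference, (EBIT − 34,000)(1 − t)/1,020,000 = (EBIT − 464,000)(1 − t)/730,000.
Cancelling (1 − t) and cross-multiplying: 730,000·(EBIT − 34,000) = 1,020,000·(EBIT − 464,000).
Solving, EBIT = (464,000·1,020,000 − 34,000·730,000) / (1,020,000 − 730,000) = 448,460,000,000 / 290,000 = 1,546,413.79.

£1,546,414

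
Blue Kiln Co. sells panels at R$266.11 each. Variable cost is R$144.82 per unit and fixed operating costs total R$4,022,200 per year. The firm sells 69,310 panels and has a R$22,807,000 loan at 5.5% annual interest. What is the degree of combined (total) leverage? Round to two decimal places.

Total contribution margin = 69,310 × R$121.29 = R$8,406,609.90.
Subtracting fixed costs: EBIT = R$8,406,609.90 − R$4,022,200 = R$4,384,409.90. Interest = R$1,254,385.00, so EBIT − I = R$3,130,024.90.
DCL = contribution ÷ (EBIT − I) = R$8,406,609.90 ÷ R$3,130,024.90 = 2.6858.

2.69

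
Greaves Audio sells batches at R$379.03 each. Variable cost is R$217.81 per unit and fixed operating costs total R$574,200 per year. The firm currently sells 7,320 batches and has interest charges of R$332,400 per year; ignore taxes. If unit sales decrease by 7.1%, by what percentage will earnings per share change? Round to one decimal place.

Contribution at this volume is 7,320 × R$161.22 = R$1,180,130.40.
EBIT = R$1,180,130.40 − R$574,200 = R$605,930.40.
After interest of R$332,400.00, pre-tax earnings = R$273,530.40.
Degree of combined leverage = contribution ÷ (EBIT − I) = R$1,180,130.40 ÷ R$273,530.40 = 4.3144.
%ΔEPS = DCL × %ΔSales = 4.3144 × -7.1% = -30.6%.

-30.6%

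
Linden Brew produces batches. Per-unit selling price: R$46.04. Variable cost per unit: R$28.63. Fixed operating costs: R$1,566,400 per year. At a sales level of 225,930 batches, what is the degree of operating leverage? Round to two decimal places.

1.66

Contribution at this volume is 225,930 × R$17.41 = R$3,933,441.30.
Operating income = contribution − fixed costs = R$3,933,441.30 − R$1,566,400 = R$2,367,041.30.
DOL = contribution ÷ EBIT = R$3,933,441.30 ÷ R$2,367,041.30 = 1.6618.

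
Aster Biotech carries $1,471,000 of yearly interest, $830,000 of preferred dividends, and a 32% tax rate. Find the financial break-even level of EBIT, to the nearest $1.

$2,691,588

Preferred dividends are paid after tax, so their pre-tax equivalent is $830,000 ÷ (1 − 0.32) = $1,220,588.24.
Financial break-even EBIT = interest + D_p ÷ (1 − t) = $1,471,000 + $1,220,588.24 = $2,691,588.24.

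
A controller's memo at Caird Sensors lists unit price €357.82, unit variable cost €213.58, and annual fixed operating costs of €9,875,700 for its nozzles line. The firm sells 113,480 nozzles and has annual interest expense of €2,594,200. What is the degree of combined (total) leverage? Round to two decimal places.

4.20

At 113,480 units, contribution = 113,480 × €144.24 = €16,368,355.20.
Subtracting fixed costs: EBIT = €16,368,355.20 − €9,875,700 = €6,492,655.20. Interest = €2,594,200.00, so EBIT − I = €3,898,455.20.
Degree of total leverage = total CM / (EBIT − interest) = €16,368,355.20 / €3,898,455.20 = 4.1987.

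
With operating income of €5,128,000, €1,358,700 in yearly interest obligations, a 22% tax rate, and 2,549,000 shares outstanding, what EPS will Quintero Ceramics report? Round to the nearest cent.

Pre-tax income = €5,128,000 − €1,358,700.00 = €3,769,300.00.
Net income = €3,769,300.00 × (1 − 0.22) = €2,940,054.00.
EPS = €2,940,054.00 ÷ 2,549,000 = €1.15.

€1.15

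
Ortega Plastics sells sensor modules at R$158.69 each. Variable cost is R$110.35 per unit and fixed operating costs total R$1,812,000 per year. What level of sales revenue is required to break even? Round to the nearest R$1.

CM per unit = R$158.69 − R$110.35 = R$48.34; CM ratio = R$48.34 / R$158.69 = 0.3046.
Break-even revenue = fixed costs × price ÷ CM = R$1,812,000 × R$158.69 ÷ R$48.34 = R$5,948,413.

R$5,948,413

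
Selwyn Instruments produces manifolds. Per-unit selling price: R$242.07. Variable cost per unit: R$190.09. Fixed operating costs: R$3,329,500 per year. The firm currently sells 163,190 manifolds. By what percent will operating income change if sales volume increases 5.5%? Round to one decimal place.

At 163,190 units, contribution = 163,190 × R$51.98 = R$8,482,616.20.
Operating income = contribution − fixed costs = R$8,482,616.20 − R$3,329,500 = R$5,153,116.20.
Degree of operating leverage = R$8,482,616.20 / R$5,153,116.20 = 1.6461.
So EBIT moves 1.6461 × (+5.5%) = +9.1%.

+9.1%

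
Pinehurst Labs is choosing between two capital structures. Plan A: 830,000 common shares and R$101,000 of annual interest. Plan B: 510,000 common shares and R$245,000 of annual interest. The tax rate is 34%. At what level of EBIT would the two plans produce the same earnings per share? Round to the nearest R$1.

At indifference, (EBIT − 101,000)(1 − t)/830,000 = (EBIT − 245,000)(1 − t)/510,000.
Cancelling (1 − t) and cross-multiplying: 510,000·(EBIT − 101,000) = 830,000·(EBIT − 245,000).
EBIT × (830,000 − 510,000) = 245,000 × 830,000 − 101,000 × 510,000 = 151,840,000,000, so EBIT = 151,840,000,000 ÷ 320,000 = 474,500.00.

R$474,500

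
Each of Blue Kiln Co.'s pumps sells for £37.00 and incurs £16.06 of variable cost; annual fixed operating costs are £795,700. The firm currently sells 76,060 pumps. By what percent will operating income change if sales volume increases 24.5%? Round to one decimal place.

+49.0%

Total contribution margin = 76,060 × £20.94 = £1,592,696.40.
Subtracting fixed costs: EBIT = £1,592,696.40 − £795,700 = £796,996.40.
So DOL = total CM / EBIT = £1,592,696.40 / £796,996.40 = 1.9984.
So EBIT moves 1.9984 × (+24.5%) = +49.0%.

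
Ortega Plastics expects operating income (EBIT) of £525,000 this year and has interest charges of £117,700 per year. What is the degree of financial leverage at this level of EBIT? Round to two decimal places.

1.29

Annual interest charges come to £117,700.00.
DFL = EBIT ÷ (EBIT − I) = £525,000 ÷ (£525,000 − £117,700.00) = £525,000 ÷ £407,300.00 = 1.2890.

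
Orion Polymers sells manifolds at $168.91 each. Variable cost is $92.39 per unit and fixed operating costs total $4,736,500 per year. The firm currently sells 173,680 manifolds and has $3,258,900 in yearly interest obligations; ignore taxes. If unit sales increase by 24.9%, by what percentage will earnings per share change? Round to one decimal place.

+62.5%

At 173,680 units, contribution = 173,680 × $76.52 = $13,289,993.60.
EBIT = $13,289,993.60 − $4,736,500 = $8,553,493.60.
After interest of $3,258,900.00, pre-tax earnings = $5,294,593.60.
DCL = total CM / (EBIT − I) = $13,289,993.60 / $5,294,593.60 = 2.5101.
EPS therefore changes by 2.5101 × (+24.9%) = +62.5%.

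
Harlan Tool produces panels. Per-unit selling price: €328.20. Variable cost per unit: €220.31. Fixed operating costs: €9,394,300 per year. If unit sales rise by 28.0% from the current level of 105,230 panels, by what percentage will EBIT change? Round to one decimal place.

At 105,230 units, contribution = 105,230 × €107.89 = €11,353,264.70.
Operating income = contribution − fixed costs = €11,353,264.70 − €9,394,300 = €1,958,964.70.
Degree of operating leverage = €11,353,264.70 / €1,958,964.70 = 5.7955.
So EBIT moves 5.7955 × (+28.0%) = +162.3%.

+162.3%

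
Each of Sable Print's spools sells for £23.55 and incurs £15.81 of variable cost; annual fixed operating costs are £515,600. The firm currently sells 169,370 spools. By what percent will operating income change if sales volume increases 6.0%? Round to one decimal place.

+9.9%

Total contribution margin = 169,370 × £7.74 = £1,310,923.80.
Operating income = contribution − fixed costs = £1,310,923.80 − £515,600 = £795,323.80.
DOL = contribution ÷ EBIT = £1,310,923.80 ÷ £795,323.80 = 1.6483.
%ΔEBIT = DOL × %ΔSales = 1.6483 × +6.0% = +9.9%.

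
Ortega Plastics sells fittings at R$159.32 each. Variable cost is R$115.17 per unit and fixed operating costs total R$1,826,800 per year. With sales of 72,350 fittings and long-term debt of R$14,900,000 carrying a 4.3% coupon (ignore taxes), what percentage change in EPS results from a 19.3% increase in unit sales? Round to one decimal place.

+84.8%

Contribution at this volume is 72,350 × R$44.15 = R$3,194,252.50.
EBIT = R$3,194,252.50 − R$1,826,800 = R$1,367,452.50.
Interest = R$640,700.00, so EBIT − I = R$726,752.50.
DCL = total CM / (EBIT − I) = R$3,194,252.50 / R$726,752.50 = 4.3952.
EPS therefore changes by 4.3952 × (+19.3%) = +84.8%.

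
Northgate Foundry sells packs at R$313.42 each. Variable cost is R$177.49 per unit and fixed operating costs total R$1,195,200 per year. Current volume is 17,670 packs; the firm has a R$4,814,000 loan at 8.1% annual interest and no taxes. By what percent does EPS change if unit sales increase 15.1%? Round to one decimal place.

Total contribution margin = 17,670 × R$135.93 = R$2,401,883.10.
Subtracting fixed costs: EBIT = R$2,401,883.10 − R$1,195,200 = R$1,206,683.10.
Interest = R$389,934.00, so EBIT − I = R$816,749.10.
Degree of combined leverage = contribution ÷ (EBIT − I) = R$2,401,883.10 ÷ R$816,749.10 = 2.9408.
EPS therefore changes by 2.9408 × (+15.1%) = +44.4%.

+44.4%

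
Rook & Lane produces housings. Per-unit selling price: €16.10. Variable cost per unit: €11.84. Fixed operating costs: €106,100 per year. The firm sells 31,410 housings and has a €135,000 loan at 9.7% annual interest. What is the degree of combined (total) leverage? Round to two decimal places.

Contribution at this volume is 31,410 × €4.26 = €133,806.60.
EBIT = €133,806.60 − €106,100 = €27,706.60. Interest = €13,095.00, so EBIT − I = €14,611.60.
Degree of total leverage = total CM / (EBIT − interest) = €133,806.60 / €14,611.60 = 9.1576.

9.16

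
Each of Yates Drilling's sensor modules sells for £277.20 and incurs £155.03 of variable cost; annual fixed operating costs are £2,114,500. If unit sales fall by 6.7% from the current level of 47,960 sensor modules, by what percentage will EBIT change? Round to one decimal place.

Contribution at this volume is 47,960 × £122.17 = £5,859,273.20.
Operating income = contribution − fixed costs = £5,859,273.20 − £2,114,500 = £3,744,773.20.
DOL = contribution ÷ EBIT = £5,859,273.20 ÷ £3,744,773.20 = 1.5647.
%ΔEBIT = DOL × %ΔSales = 1.5647 × -6.7% = -10.5%.

-10.5%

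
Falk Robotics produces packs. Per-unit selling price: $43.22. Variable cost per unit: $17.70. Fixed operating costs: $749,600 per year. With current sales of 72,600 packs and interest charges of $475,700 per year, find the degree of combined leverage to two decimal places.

2.95

Total contribution margin = 72,600 × $25.52 = $1,852,752.00.
Operating income = contribution − fixed costs = $1,852,752.00 − $749,600 = $1,103,152.00. Interest = $475,700.00, so EBIT − I = $627,452.00.
DCL = contribution ÷ (EBIT − I) = $1,852,752.00 ÷ $627,452.00 = 2.9528.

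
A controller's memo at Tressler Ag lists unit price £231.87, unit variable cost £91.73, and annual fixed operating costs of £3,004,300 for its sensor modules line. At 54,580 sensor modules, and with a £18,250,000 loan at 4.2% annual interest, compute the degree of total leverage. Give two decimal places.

Contribution at this volume is 54,580 × £140.14 = £7,648,841.20.
EBIT = £7,648,841.20 − £3,004,300 = £4,644,541.20. Interest = £766,500.00, so EBIT − I = £3,878,041.20.
DCL = contribution ÷ (EBIT − I) = £7,648,841.20 ÷ £3,878,041.20 = 1.9723.

1.97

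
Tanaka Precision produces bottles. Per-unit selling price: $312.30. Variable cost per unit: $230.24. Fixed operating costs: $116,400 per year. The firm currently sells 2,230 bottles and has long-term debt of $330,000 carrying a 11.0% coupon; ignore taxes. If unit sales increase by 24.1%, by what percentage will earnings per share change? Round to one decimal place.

+145.6%

Contribution at this volume is 2,230 × $82.06 = $182,993.80.
EBIT = $182,993.80 − $116,400 = $66,593.80.
After interest of $36,300.00, pre-tax earnings = $30,293.80.
Degree of combined leverage = contribution ÷ (EBIT − I) = $182,993.80 ÷ $30,293.80 = 6.0406.
EPS therefore changes by 6.0406 × (+24.1%) = +145.6%.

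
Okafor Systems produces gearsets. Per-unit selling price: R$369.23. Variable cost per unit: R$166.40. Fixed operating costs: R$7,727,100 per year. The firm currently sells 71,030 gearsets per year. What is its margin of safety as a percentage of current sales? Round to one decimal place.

46.4%

Unit CM = price − variable cost = R$369.23 − R$166.40 = R$202.83. Break-even units = R$7,727,100 ÷ R$202.83 = 38,096.44; break-even revenue = 38,096.44 × R$369.23 = R$14,066,346.86.
Actual sales revenue = 71,030 × R$369.23 = R$26,226,406.90.
Margin of safety = (R$26,226,406.90 − R$14,066,346.86) ÷ R$26,226,406.90 = 46.4%.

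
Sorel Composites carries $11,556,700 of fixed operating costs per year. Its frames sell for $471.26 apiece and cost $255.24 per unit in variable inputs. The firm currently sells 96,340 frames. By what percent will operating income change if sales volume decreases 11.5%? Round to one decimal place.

At 96,340 units, contribution = 96,340 × $216.02 = $20,811,366.80.
Subtracting fixed costs: EBIT = $20,811,366.80 − $11,556,700 = $9,254,666.80.
DOL = contribution ÷ EBIT = $20,811,366.80 ÷ $9,254,666.80 = 2.2487.
So EBIT moves 2.2487 × (-11.5%) = -25.9%.

-25.9%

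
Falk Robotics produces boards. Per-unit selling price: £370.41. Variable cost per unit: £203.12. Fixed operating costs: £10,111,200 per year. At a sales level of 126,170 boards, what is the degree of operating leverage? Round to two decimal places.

1.92

Contribution at this volume is 126,170 × £167.29 = £21,106,979.30.
EBIT = £21,106,979.30 − £10,111,200 = £10,995,779.30.
Degree of operating leverage = £21,106,979.30 / £10,995,779.30 = 1.9196.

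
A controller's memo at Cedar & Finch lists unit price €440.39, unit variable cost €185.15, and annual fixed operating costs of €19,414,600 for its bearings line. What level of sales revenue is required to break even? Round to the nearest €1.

€33,497,867

Contribution margin per unit = €440.39 − €185.15 = €255.24, a CM ratio of €255.24 ÷ €440.39 = 0.5796.
Break-even sales = FC ÷ CM ratio = €19,414,600 × €440.39 / €255.24 = €33,497,867.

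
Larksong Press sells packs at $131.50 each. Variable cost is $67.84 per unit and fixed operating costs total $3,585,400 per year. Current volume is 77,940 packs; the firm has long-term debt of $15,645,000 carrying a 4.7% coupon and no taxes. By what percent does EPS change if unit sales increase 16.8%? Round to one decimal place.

Total contribution margin = 77,940 × $63.66 = $4,961,660.40.
EBIT = $4,961,660.40 − $3,585,400 = $1,376,260.40.
After interest of $735,315.00, pre-tax earnings = $640,945.40.
DCL = total CM / (EBIT − I) = $4,961,660.40 / $640,945.40 = 7.7412.
%ΔEPS = DCL × %ΔSales = 7.7412 × +16.8% = +130.1%.

+130.1%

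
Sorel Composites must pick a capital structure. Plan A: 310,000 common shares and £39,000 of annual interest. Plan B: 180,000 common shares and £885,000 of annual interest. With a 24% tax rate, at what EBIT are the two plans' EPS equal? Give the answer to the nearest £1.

Set EPS_A = EPS_B: (EBIT − £39,000)(1 − 0.24) ÷ 310,000 = (EBIT − £885,000)(1 − 0.24) ÷ 180,000.
The (1 − t) factor cancels: (EBIT − 39,000) × 180,000 = (EBIT − 885,000) × 310,000.
Solving, EBIT = (885,000·310,000 − 39,000·180,000) / (310,000 − 180,000) = 267,330,000,000 / 130,000 = 2,056,384.62.

£2,056,385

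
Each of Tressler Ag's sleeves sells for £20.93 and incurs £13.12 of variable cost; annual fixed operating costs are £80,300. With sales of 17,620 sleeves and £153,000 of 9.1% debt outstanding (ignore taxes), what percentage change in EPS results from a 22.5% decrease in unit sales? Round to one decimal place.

-71.4%

Total contribution margin = 17,620 × £7.81 = £137,612.20.
Subtracting fixed costs: EBIT = £137,612.20 − £80,300 = £57,312.20.
Interest = £13,923.00, so EBIT − I = £43,389.20.
Degree of combined leverage = contribution ÷ (EBIT − I) = £137,612.20 ÷ £43,389.20 = 3.1716.
EPS therefore changes by 3.1716 × (-22.5%) = -71.4%.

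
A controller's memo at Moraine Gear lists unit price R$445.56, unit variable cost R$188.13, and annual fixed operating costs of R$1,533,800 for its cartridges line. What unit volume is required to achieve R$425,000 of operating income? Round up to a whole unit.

Each unit contributes R$445.56 − R$188.13 = R$257.43.
Units = (FC + target) / CM = (R$1,533,800 + R$425,000) / R$257.43 = 7,609.06, so 7,610 cartridges.

7,610 cartridges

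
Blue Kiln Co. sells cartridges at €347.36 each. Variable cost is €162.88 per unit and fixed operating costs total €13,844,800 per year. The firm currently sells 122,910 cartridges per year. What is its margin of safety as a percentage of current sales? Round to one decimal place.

Unit CM = price − variable cost = €347.36 − €162.88 = €184.48. Break-even units = €13,844,800 ÷ €184.48 = 75,047.70; break-even revenue = 75,047.70 × €347.36 = €26,068,569.64.
Current sales = 122,910 × €347.36 = €42,694,017.60.
Margin of safety = (€42,694,017.60 − €26,068,569.64) ÷ €42,694,017.60 = 38.9%.

38.9%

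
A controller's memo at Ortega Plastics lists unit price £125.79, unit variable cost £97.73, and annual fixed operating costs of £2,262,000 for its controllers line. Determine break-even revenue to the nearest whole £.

Contribution margin per unit = £125.79 − £97.73 = £28.06, a CM ratio of £28.06 ÷ £125.79 = 0.2231.
Break-even revenue = fixed costs × price ÷ CM = £2,262,000 × £125.79 ÷ £28.06 = £10,140,306.

£10,140,306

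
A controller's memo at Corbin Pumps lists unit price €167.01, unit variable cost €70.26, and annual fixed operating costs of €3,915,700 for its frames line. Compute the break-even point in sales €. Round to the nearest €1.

CM per unit = €167.01 − €70.26 = €96.75; CM ratio = €96.75 / €167.01 = 0.5793.
Break-even sales = FC ÷ CM ratio = €3,915,700 × €167.01 / €96.75 = €6,759,287.

€6,759,287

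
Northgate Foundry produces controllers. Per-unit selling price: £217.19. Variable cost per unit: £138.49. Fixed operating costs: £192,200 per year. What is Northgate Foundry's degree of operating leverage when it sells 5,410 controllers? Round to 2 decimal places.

At 5,410 units, contribution = 5,410 × £78.70 = £425,767.00.
Subtracting fixed costs: EBIT = £425,767.00 − £192,200 = £233,567.00.
So DOL = total CM / EBIT = £425,767.00 / £233,567.00 = 1.8229.

1.82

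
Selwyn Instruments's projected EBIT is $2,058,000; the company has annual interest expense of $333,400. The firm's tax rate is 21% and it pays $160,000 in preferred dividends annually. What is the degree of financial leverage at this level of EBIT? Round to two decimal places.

Annual interest charges come to $333,400.00.
Preferred dividends grossed up pre-tax: $160,000 / (1 − 0.21) = $202,531.65.
DFL = EBIT ÷ [EBIT − I − D_p/(1−t)] = $2,058,000 ÷ [$2,058,000 − $333,400.00 − $202,531.65] = $2,058,000 ÷ $1,522,068.35 = 1.3521.

1.35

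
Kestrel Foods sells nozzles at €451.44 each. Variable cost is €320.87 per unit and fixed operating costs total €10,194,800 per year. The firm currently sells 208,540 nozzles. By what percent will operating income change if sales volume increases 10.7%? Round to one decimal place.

+17.1%

At 208,540 units, contribution = 208,540 × €130.57 = €27,229,067.80.
Operating income = contribution − fixed costs = €27,229,067.80 − €10,194,800 = €17,034,267.80.
So DOL = total CM / EBIT = €27,229,067.80 / €17,034,267.80 = 1.5985.
Operating income changes by 1.5985 × +10.7% = +17.1%.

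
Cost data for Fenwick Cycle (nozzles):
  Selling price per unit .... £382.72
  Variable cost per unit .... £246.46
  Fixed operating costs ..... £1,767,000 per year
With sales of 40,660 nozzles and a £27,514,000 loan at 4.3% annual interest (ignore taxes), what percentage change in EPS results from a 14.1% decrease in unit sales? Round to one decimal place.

-30.2%

At 40,660 units, contribution = 40,660 × £136.26 = £5,540,331.60.
Subtracting fixed costs: EBIT = £5,540,331.60 − £1,767,000 = £3,773,331.60.
After interest of £1,183,102.00, pre-tax earnings = £2,590,229.60.
Degree of combined leverage = contribution ÷ (EBIT − I) = £5,540,331.60 ÷ £2,590,229.60 = 2.1389.
%ΔEPS = DCL × %ΔSales = 2.1389 × -14.1% = -30.2%.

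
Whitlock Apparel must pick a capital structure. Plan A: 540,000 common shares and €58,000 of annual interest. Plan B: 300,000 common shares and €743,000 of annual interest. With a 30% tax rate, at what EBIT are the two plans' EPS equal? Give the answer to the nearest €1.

At indifference, (EBIT − 58,000)(1 − t)/540,000 = (EBIT − 743,000)(1 − t)/300,000.
Cancelling (1 − t) and cross-multiplying: 300,000·(EBIT − 58,000) = 540,000·(EBIT − 743,000).
Solving, EBIT = (743,000·540,000 − 58,000·300,000) / (540,000 − 300,000) = 383,820,000,000 / 240,000 = 1,599,250.00.

€1,599,250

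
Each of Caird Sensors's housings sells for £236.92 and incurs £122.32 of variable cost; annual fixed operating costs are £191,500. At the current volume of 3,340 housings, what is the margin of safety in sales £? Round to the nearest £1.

£395,412

Contribution margin per unit = £236.92 − £122.32 = £114.60. Break-even units = £191,500 ÷ £114.60 = 1,671.03; break-even revenue = 1,671.03 × £236.92 = £395,900.35.
Current sales = 3,340 × £236.92 = £791,312.80.
Margin of safety = £791,312.80 − £395,900.35 = £395,412.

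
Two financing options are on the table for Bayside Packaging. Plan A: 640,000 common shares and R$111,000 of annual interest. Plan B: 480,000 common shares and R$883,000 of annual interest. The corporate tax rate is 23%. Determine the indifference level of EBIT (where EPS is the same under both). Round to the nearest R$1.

At indifference, (EBIT − 111,000)(1 − t)/640,000 = (EBIT − 883,000)(1 − t)/480,000.
Cancelling (1 − t) and cross-multiplying: 480,000·(EBIT − 111,000) = 640,000·(EBIT − 883,000).
EBIT × (640,000 − 480,000) = 883,000 × 640,000 − 111,000 × 480,000 = 511,840,000,000, so EBIT = 511,840,000,000 ÷ 160,000 = 3,199,000.00.

R$3,199,000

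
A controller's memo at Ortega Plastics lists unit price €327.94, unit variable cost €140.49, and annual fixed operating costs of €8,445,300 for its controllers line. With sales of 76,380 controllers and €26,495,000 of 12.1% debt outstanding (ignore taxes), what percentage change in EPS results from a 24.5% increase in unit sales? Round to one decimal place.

+131.6%

At 76,380 units, contribution = 76,380 × €187.45 = €14,317,431.00.
EBIT = €14,317,431.00 − €8,445,300 = €5,872,131.00.
After interest of €3,205,895.00, pre-tax earnings = €2,666,236.00.
DCL = total CM / (EBIT − I) = €14,317,431.00 / €2,666,236.00 = 5.3699.
EPS therefore changes by 5.3699 × (+24.5%) = +131.6%.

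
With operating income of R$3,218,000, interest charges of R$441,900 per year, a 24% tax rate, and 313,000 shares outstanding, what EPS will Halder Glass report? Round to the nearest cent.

R$6.74

Pre-tax income = R$3,218,000 − R$441,900.00 = R$2,776,100.00.
After tax at 24%: net income = R$2,776,100.00 × 0.76 = R$2,109,836.00.
Per share: R$2,109,836.00 / 313,000 shares = R$6.74.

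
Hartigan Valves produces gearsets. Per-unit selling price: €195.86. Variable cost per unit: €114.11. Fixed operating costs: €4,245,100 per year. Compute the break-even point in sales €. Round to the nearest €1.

Contribution margin per unit = €195.86 − €114.11 = €81.75, a CM ratio of €81.75 ÷ €195.86 = 0.4174.
Break-even revenue = fixed costs × price ÷ CM = €4,245,100 × €195.86 ÷ €81.75 = €10,170,585.

€10,170,585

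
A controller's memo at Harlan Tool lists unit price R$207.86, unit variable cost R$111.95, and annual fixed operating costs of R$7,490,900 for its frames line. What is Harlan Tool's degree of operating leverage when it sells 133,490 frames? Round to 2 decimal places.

2.41

At 133,490 units, contribution = 133,490 × R$95.91 = R$12,803,025.90.
Operating income = contribution − fixed costs = R$12,803,025.90 − R$7,490,900 = R$5,312,125.90.
Degree of operating leverage = R$12,803,025.90 / R$5,312,125.90 = 2.4102.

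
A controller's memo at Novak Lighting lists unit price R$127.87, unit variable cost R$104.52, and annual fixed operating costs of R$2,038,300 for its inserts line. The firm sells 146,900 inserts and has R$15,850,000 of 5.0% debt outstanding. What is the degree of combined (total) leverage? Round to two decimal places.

5.72

Total contribution margin = 146,900 × R$23.35 = R$3,430,115.00.
Operating income = contribution − fixed costs = R$3,430,115.00 − R$2,038,300 = R$1,391,815.00. Interest = R$792,500.00, so EBIT − I = R$599,315.00.
Degree of total leverage = total CM / (EBIT − interest) = R$3,430,115.00 / R$599,315.00 = 5.7234.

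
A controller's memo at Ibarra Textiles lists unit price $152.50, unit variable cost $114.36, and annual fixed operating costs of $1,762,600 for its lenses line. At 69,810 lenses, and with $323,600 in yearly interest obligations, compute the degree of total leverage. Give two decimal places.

4.62

At 69,810 units, contribution = 69,810 × $38.14 = $2,662,553.40.
Subtracting fixed costs: EBIT = $2,662,553.40 − $1,762,600 = $899,953.40. Interest = $323,600.00, so EBIT − I = $576,353.40.
DCL = contribution ÷ (EBIT − I) = $2,662,553.40 ÷ $576,353.40 = 4.6197.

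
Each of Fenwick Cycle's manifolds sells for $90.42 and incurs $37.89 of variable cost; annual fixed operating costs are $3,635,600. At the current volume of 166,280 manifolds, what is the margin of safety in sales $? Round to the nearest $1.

$8,777,072

Contribution margin per unit = $90.42 − $37.89 = $52.53. Break-even units = $3,635,600 ÷ $52.53 = 69,209.98; break-even revenue = 69,209.98 × $90.42 = $6,257,965.96.
Actual sales revenue = 166,280 × $90.42 = $15,035,037.60.
Margin of safety = $15,035,037.60 − $6,257,965.96 = $8,777,072.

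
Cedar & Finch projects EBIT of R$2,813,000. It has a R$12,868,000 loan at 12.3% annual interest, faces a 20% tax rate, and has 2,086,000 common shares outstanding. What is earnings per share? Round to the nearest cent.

Pre-tax income = R$2,813,000 − R$1,582,764.00 = R$1,230,236.00.
After tax at 20%: net income = R$1,230,236.00 × 0.80 = R$984,188.80.
EPS = R$984,188.80 ÷ 2,086,000 = R$0.47.

R$0.47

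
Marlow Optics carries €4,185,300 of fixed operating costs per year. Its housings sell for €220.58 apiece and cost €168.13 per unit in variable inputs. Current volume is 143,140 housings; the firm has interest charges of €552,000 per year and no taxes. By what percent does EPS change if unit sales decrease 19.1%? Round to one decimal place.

At 143,140 units, contribution = 143,140 × €52.45 = €7,507,693.00.
Operating income = contribution − fixed costs = €7,507,693.00 − €4,185,300 = €3,322,393.00.
Interest = €552,000.00, so EBIT − I = €2,770,393.00.
Degree of combined leverage = contribution ÷ (EBIT − I) = €7,507,693.00 ÷ €2,770,393.00 = 2.7100.
%ΔEPS = DCL × %ΔSales = 2.7100 × -19.1% = -51.8%.

-51.8%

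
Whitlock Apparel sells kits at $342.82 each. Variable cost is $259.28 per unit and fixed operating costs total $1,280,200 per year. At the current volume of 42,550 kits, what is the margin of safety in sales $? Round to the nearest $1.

Contribution margin per unit = $342.82 − $259.28 = $83.54. Break-even units = $1,280,200 ÷ $83.54 = 15,324.40; break-even revenue = 15,324.40 × $342.82 = $5,253,509.27.
Current sales = 42,550 × $342.82 = $14,586,991.00.
Margin of safety = $14,586,991.00 − $5,253,509.27 = $9,333,482.

$9,333,482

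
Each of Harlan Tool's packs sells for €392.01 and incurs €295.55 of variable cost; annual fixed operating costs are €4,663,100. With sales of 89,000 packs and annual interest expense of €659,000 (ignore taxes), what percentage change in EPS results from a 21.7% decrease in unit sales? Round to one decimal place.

-57.1%

At 89,000 units, contribution = 89,000 × €96.46 = €8,584,940.00.
EBIT = €8,584,940.00 − €4,663,100 = €3,921,840.00.
After interest of €659,000.00, pre-tax earnings = €3,262,840.00.
Degree of combined leverage = contribution ÷ (EBIT − I) = €8,584,940.00 ÷ €3,262,840.00 = 2.6311.
%ΔEPS = DCL × %ΔSales = 2.6311 × -21.7% = -57.1%.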